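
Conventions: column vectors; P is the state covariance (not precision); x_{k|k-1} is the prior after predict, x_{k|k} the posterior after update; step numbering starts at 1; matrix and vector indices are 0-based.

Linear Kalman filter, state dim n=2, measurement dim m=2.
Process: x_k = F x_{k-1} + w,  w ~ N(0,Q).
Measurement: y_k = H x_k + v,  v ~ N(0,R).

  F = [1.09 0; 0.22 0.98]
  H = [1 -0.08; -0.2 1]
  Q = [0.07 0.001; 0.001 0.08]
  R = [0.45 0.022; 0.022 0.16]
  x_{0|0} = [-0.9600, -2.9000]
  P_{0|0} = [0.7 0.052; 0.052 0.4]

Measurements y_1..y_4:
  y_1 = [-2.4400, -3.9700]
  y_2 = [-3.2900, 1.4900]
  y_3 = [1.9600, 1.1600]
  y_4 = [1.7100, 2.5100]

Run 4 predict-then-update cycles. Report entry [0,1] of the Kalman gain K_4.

step 1: x^-=[-1.0464, -3.0532]  P^-=[0.9017 0.2244; 0.2244 0.5205]  S=[1.3191 0.0280; 0.0280 0.6268]  K=[0.6691 0.0404; 0.1226 0.7533]  nu=[-1.6379, -1.1261]  x^+=[-2.1878, -4.1022]  P^+=[0.3086 0.0829; 0.0829 0.1398]
step 2: x^-=[-2.3847, -4.5015]  P^-=[0.4367 0.1636; 0.1636 0.2650]  S=[0.8622 0.0797; 0.0797 0.3770]  K=[0.4820 0.1004; 0.1104 0.5927]  nu=[-1.2655, 5.5145]  x^+=[-2.4411, -1.3726]  P^+=[0.2248 0.0716; 0.0716 0.1116]
step 3: x^-=[-2.6608, -1.8822]  P^-=[0.3371 0.1314; 0.1314 0.2289]  S=[0.7676 0.0698; 0.0698 0.3499]  K=[0.4164 0.0999; 0.0965 0.5600]  nu=[4.4702, 2.5100]  x^+=[-0.5485, -0.0454]  P^+=[0.1947 0.0641; 0.0641 0.1045]
step 4: x^-=[-0.5979, -0.1651]  P^-=[0.3014 0.1162; 0.1162 0.2175]  S=[0.7342 0.0623; 0.0623 0.3431]  K=[0.3900 0.0920; 0.0878 0.5502]  nu=[2.2947, 2.5556]  x^+=[0.5322, 1.4424]  P^+=[0.1823 0.0598; 0.0598 0.1019]

K[0,1] = 0.0920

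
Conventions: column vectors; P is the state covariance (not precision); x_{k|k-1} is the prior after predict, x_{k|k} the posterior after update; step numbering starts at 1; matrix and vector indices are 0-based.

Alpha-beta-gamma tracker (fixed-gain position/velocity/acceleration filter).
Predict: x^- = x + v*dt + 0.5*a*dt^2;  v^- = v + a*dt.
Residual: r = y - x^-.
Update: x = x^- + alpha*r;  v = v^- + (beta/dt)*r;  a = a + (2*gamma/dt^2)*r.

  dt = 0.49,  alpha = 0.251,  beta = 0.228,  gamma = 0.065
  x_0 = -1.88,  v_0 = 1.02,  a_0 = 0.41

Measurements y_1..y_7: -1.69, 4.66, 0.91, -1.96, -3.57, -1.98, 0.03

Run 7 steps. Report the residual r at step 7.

resid = 3.6984

step 1: x_pred=-1.3310  r=-0.3590  x^+=-1.4211  v^+=1.0538  a^+=0.2156
step 2: x_pred=-0.8788  r=5.5388  x^+=0.5114  v^+=3.7367  a^+=3.2146
step 3: x_pred=2.7283  r=-1.8183  x^+=2.2719  v^+=4.4658  a^+=2.2300
step 4: x_pred=4.7279  r=-6.6879  x^+=3.0492  v^+=2.4466  a^+=-1.3911
step 5: x_pred=4.0811  r=-7.6511  x^+=2.1606  v^+=-1.7951  a^+=-5.5337
step 6: x_pred=0.6167  r=-2.5967  x^+=-0.0350  v^+=-5.7149  a^+=-6.9396
step 7: x_pred=-3.6684  r=3.6984  x^+=-2.7401  v^+=-7.3944  a^+=-4.9371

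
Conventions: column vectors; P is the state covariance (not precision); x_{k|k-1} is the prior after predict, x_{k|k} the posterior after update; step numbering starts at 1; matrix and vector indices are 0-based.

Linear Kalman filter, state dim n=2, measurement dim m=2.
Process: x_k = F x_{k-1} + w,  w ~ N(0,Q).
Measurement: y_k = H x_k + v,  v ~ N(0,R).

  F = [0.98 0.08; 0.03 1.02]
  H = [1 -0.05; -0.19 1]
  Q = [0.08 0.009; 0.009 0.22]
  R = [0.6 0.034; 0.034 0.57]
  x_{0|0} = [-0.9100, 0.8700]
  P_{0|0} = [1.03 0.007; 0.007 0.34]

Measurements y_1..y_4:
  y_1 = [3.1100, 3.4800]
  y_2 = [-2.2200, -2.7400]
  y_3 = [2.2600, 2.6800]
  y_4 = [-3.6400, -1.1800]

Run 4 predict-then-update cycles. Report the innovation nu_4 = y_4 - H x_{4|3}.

step 1: x^-=[-0.8222, 0.8601]  P^-=[1.0725 0.0740; 0.0740 0.5751]  S=[1.6665 -0.1238; -0.1238 1.1557]  K=[0.6381 -0.0439; 0.0637 0.4923]  nu=[3.9752, 2.4637]  x^+=[1.6060, 2.3263]  P^+=[0.3848 0.0698; 0.0698 0.2960]
step 2: x^-=[1.7600, 2.4210]  P^-=[0.4624 0.1144; 0.1144 0.5326]  S=[1.0523 0.0350; 0.0350 1.0758]  K=[0.4337 0.0106; 0.0677 0.4727]  nu=[-3.8590, -4.8266]  x^+=[0.0356, -0.1215]  P^+=[0.2641 0.0709; 0.0709 0.2852]
step 3: x^-=[0.0252, -0.1229]  P^-=[0.3466 0.1111; 0.1111 0.5213]  S=[0.9368 0.0543; 0.0543 1.0616]  K=[0.3627 0.0241; 0.0637 0.4679]  nu=[2.2287, 2.8077]  x^+=[0.9011, 1.3328]  P^+=[0.2218 0.0682; 0.0682 0.2818]
step 4: x^-=[0.9897, 1.3865]  P^-=[0.3055 0.1069; 0.1069 0.5176]  S=[0.8961 0.0580; 0.0580 1.0580]  K=[0.3332 0.0279; 0.0602 0.4667]  nu=[-4.5604, -2.3785]  x^+=[-0.5961, 0.0019]  P^+=[0.2042 0.0660; 0.0660 0.2806]

innov = [-4.5604, -2.3785]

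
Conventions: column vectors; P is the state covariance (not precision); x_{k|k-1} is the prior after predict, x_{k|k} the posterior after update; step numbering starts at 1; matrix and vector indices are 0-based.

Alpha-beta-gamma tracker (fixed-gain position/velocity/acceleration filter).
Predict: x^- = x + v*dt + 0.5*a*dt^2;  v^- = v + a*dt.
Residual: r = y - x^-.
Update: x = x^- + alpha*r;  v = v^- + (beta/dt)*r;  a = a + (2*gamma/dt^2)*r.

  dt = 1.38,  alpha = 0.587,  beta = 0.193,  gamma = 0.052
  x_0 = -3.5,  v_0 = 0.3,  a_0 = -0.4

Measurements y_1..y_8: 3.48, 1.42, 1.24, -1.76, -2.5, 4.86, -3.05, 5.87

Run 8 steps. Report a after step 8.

step 1: x_pred=-3.4669  r=6.9469  x^+=0.6109  v^+=0.7196  a^+=-0.0206
step 2: x_pred=1.5843  r=-0.1643  x^+=1.4878  v^+=0.6681  a^+=-0.0296
step 3: x_pred=2.3817  r=-1.1417  x^+=1.7115  v^+=0.4676  a^+=-0.0919
step 4: x_pred=2.2692  r=-4.0292  x^+=-0.0959  v^+=-0.2228  a^+=-0.3120
step 5: x_pred=-0.7005  r=-1.7995  x^+=-1.7568  v^+=-0.9050  a^+=-0.4103
step 6: x_pred=-3.3964  r=8.2564  x^+=1.4501  v^+=-0.3165  a^+=0.0406
step 7: x_pred=1.0521  r=-4.1021  x^+=-1.3558  v^+=-0.8341  a^+=-0.1834
step 8: x_pred=-2.6815  r=8.5515  x^+=2.3382  v^+=0.1088  a^+=0.2836

a_post = 0.2836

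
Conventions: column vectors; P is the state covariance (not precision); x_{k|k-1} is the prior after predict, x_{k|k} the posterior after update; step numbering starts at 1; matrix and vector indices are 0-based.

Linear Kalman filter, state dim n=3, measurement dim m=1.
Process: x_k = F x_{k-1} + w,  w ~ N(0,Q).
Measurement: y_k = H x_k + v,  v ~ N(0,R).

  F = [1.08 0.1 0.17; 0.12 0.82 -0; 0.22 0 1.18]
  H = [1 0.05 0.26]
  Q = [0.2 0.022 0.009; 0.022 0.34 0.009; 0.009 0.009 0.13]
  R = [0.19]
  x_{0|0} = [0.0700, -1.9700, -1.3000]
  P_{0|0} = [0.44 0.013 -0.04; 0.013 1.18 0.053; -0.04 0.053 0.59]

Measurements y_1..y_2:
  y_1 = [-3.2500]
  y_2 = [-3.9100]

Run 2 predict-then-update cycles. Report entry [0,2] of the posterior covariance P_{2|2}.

step 1: x^-=[-0.3424, -1.6070, -1.5186]  P^-=[0.7320 0.1940 0.1860; 0.1940 1.1423 0.0686; 0.1860 0.0686 0.9520]  S=[1.1071]  K=[0.7136; 0.2430; 0.3947]  nu=[-2.4324]  x^+=[-2.0782, -2.1980, -2.4786]  P^+=[0.1682 0.0021 -0.1258; 0.0021 1.0770 -0.0376; -0.1258 -0.0376 0.7796]
step 2: x^-=[-2.8856, -2.0517, -3.3819]  P^-=[0.3825 0.1262 0.0359; 0.1262 1.0670 -0.0404; 0.0359 -0.0404 1.1583]  S=[0.6837]  K=[0.5823; 0.2472; 0.4901]  nu=[-0.0425]  x^+=[-2.9104, -2.0622, -3.4028]  P^+=[0.1506 0.0277 -0.1592; 0.0277 1.0252 -0.1232; -0.1592 -0.1232 0.9941]

P_post[0,2] = -0.1592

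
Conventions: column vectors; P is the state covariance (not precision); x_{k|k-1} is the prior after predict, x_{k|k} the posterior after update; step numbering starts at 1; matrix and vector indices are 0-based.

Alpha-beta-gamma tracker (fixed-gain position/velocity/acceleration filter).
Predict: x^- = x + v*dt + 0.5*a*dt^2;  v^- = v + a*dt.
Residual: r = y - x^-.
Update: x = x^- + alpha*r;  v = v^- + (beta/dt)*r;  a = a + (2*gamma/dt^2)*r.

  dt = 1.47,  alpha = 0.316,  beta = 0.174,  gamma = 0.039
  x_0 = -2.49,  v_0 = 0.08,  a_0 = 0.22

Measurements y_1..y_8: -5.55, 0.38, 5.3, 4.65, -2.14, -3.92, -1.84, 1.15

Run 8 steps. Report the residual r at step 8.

resid = 0.0377

step 1: x_pred=-2.1347  r=-3.4153  x^+=-3.2139  v^+=-0.0009  a^+=0.0967
step 2: x_pred=-3.1107  r=3.4907  x^+=-2.0076  v^+=0.5545  a^+=0.2227
step 3: x_pred=-0.9519  r=6.2519  x^+=1.0237  v^+=1.6219  a^+=0.4484
step 4: x_pred=3.8924  r=0.7576  x^+=4.1318  v^+=2.3707  a^+=0.4757
step 5: x_pred=8.1308  r=-10.2708  x^+=4.8852  v^+=1.8543  a^+=0.1050
step 6: x_pred=7.7245  r=-11.6445  x^+=4.0449  v^+=0.6304  a^+=-0.3153
step 7: x_pred=4.6308  r=-6.4708  x^+=2.5860  v^+=-0.5991  a^+=-0.5489
step 8: x_pred=1.1123  r=0.0377  x^+=1.1242  v^+=-1.4015  a^+=-0.5475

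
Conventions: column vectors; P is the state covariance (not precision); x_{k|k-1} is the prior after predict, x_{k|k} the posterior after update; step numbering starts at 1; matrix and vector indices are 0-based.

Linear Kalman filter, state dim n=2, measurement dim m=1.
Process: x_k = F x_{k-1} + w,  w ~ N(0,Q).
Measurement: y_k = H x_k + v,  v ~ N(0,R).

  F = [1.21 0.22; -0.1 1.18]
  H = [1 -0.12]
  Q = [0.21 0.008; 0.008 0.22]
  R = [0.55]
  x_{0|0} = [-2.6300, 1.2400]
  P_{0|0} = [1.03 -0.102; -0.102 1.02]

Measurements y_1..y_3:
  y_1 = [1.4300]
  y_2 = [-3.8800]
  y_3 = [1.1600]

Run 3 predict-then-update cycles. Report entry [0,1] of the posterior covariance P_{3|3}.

P_post[0,1] = 0.6567

step 1: x^-=[-2.9095, 1.7262]  P^-=[1.7131 0.0048; 0.0048 1.6746]  S=[2.2861]  K=[0.7491; -0.0858]  nu=[4.5466]  x^+=[0.4964, 1.3360]  P^+=[0.4302 0.1517; 0.1517 1.6578]
step 2: x^-=[0.8946, 1.5269]  P^-=[1.0009 0.5996; 0.5996 2.4968]  S=[1.4430]  K=[0.6438; 0.2079]  nu=[-4.5914]  x^+=[-2.0613, 0.5723]  P^+=[0.4029 0.4065; 0.4065 2.4344]
step 3: x^-=[-2.3682, 0.8814]  P^-=[1.1341 1.1627; 1.1627 3.5178]  S=[1.4557]  K=[0.6832; 0.5087]  nu=[3.6340]  x^+=[0.1146, 2.7301]  P^+=[0.4546 0.6567; 0.6567 3.1411]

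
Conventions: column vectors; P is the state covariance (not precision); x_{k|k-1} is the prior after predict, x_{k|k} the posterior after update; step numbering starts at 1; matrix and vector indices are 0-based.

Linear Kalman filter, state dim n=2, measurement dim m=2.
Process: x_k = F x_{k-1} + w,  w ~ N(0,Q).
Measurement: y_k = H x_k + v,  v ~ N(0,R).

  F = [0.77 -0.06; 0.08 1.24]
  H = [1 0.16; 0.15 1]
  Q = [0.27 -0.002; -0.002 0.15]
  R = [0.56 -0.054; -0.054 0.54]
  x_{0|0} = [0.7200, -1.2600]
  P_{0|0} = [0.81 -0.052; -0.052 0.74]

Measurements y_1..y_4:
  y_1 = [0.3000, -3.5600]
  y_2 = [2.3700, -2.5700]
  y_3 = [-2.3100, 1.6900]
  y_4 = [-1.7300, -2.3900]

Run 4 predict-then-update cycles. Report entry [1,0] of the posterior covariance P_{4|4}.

step 1: x^-=[0.6300, -1.5048]  P^-=[0.7577 -0.0566; -0.0566 1.2827]  S=[1.3325 0.2070; 0.2070 1.8228]  K=[0.5670 -0.0331; 0.0030 0.6987]  nu=[-0.0892, -2.1497]  x^+=[0.6505, -3.0071]  P^+=[0.3351 -0.0987; -0.0987 0.3919]
step 2: x^-=[0.6813, -3.6767]  P^-=[0.4792 -0.1043; -0.1043 0.7352]  S=[1.0247 0.0287; 0.0287 1.2547]  K=[0.4524 -0.0362; -0.0031 0.5736]  nu=[2.2770, 1.0045]  x^+=[1.6751, -3.1075]  P^+=[0.2688 -0.0843; -0.0843 0.3225]
step 3: x^-=[1.4762, -3.7194]  P^-=[0.4383 -0.0895; -0.0895 0.6309]  S=[0.9858 0.0210; 0.0210 1.1539]  K=[0.4307 -0.0284; 0.0002 0.5351]  nu=[-3.1912, 5.1879]  x^+=[-0.0458, -0.9438]  P^+=[0.2550 -0.0769; -0.0769 0.3005]
step 4: x^-=[0.0214, -1.1739]  P^-=[0.4294 -0.0817; -0.0817 0.5984]  S=[0.9786 0.0225; 0.0225 1.1236]  K=[0.4260 -0.0239; 0.0024 0.5216]  nu=[-1.5636, -1.2193]  x^+=[-0.6155, -1.8137]  P^+=[0.2516 -0.0737; -0.0737 0.2926]

P_post[1,0] = -0.0737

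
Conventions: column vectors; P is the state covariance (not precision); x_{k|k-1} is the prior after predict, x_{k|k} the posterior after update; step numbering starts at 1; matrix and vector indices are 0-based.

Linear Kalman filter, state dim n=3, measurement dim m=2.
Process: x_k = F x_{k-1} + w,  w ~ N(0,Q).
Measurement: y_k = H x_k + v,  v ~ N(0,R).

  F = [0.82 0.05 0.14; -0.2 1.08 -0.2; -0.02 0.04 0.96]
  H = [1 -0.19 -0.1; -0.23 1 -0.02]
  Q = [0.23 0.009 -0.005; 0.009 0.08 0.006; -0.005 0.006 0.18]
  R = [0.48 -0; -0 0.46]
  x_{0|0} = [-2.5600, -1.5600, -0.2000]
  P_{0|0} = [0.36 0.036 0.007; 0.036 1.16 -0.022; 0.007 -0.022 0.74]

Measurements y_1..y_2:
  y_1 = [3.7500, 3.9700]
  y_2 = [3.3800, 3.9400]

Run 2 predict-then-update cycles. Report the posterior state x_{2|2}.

step 1: x^-=[-2.2052, -1.1328, -0.2032]  P^-=[0.4937 0.0190 0.0963; 0.0190 1.4715 -0.1095; 0.0963 -0.1095 0.8620]  S=[1.0048 -0.3608; -0.3608 1.9545]  K=[0.4931 0.0416; 0.0230 0.7560; 0.0037 -0.0755]  nu=[5.7196, 4.5915]  x^+=[0.8065, 2.4699, -0.5289]  P^+=[0.2608 0.0809 0.0873; 0.0809 0.3664 0.0023; 0.0873 0.0023 0.8506]
step 2: x^-=[0.7108, 2.6120, -0.4251]  P^-=[0.4497 0.0166 0.1769; 0.0166 0.5229 -0.1568; 0.1769 -0.1568 0.9613]  S=[0.9105 -0.1679; -0.1679 1.0073]  K=[0.4688 -0.0116; 0.0226 0.5222; 0.0844 -0.2011]  nu=[3.1230, 1.4830]  x^+=[2.1578, 3.4571, -0.4598]  P^+=[0.2476 0.0541 0.1226; 0.0541 0.2517 -0.0462; 0.1226 -0.0462 0.9084]

x_post = [2.1578, 3.4571, -0.4598]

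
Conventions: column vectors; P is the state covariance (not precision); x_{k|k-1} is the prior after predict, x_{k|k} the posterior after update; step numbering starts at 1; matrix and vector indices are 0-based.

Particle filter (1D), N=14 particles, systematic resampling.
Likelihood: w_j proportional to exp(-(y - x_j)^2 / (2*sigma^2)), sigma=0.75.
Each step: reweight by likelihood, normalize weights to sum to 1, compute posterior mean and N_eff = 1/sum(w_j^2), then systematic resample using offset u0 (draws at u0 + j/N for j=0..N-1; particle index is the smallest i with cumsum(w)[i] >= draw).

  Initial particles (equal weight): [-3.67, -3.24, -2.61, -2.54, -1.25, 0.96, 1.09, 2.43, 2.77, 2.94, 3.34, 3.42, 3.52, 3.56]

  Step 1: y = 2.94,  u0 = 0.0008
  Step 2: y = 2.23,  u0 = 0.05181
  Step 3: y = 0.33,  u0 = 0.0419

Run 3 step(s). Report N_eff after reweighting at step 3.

step 1: w=[0.0000, 0.0000, 0.0000, 0.0000, 0.0000, 0.0051, 0.0080, 0.1327, 0.1630, 0.1672, 0.1450, 0.1362, 0.1240, 0.1188]  mean=3.0887  Neff=7.0779  idx=[5, 7, 7, 8, 8, 9, 9, 10, 10, 11, 11, 12, 12, 13]
step 2: w=[0.0346, 0.1401, 0.1401, 0.1120, 0.1120, 0.0927, 0.0927, 0.0485, 0.0485, 0.0412, 0.0412, 0.0331, 0.0331, 0.0301]  mean=2.8260  Neff=10.6463  idx=[1, 1, 2, 2, 3, 3, 4, 5, 5, 6, 7, 9, 11, 13]
step 3: w=[0.1941, 0.1941, 0.1941, 0.1941, 0.0492, 0.0492, 0.0492, 0.0229, 0.0229, 0.0229, 0.0031, 0.0020, 0.0012, 0.0009]  mean=2.5224  Neff=6.2684  idx=[0, 0, 0, 1, 1, 2, 2, 2, 3, 3, 3, 5, 6, 9]

N_eff = 6.2684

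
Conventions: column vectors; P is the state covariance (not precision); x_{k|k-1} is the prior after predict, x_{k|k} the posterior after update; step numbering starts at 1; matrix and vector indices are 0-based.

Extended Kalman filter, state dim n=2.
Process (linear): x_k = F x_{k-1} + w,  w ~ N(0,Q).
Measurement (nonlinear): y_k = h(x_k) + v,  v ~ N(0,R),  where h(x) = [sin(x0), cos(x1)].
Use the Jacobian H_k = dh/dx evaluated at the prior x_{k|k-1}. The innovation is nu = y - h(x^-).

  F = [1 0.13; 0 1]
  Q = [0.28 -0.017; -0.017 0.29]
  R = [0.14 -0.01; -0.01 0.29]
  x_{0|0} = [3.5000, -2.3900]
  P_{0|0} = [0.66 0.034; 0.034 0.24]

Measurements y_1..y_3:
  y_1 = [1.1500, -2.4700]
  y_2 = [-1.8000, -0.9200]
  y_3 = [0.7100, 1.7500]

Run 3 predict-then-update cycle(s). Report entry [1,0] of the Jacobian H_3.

H_jac[1,0] = 0.0000

step 1: x^-=[3.1893, -2.3900]  P^-=[0.9529 0.0482; 0.0482 0.5300]  H_jac=[-0.9989 0.0000; 0.0000 0.6828]  S=[1.0907 -0.0429; -0.0429 0.5371]  K=[-0.8730 -0.0084; -0.0177 0.6724]  nu=[1.1977, -1.7394]  x^+=[2.1584, -3.5807]  P^+=[0.1223 0.0092; 0.0092 0.2858]
step 2: x^-=[1.6929, -3.5807]  P^-=[0.4095 0.0294; 0.0294 0.5758]  H_jac=[-0.1218 0.0000; 0.0000 -0.4252]  S=[0.1461 -0.0085; -0.0085 0.3941]  K=[-0.3437 -0.0391; -0.0606 -0.6225]  nu=[-2.7926, -0.0149]  x^+=[2.6532, -3.4022]  P^+=[0.3919 0.0186; 0.0186 0.4232]
step 3: x^-=[2.2109, -3.4022]  P^-=[0.6839 0.0566; 0.0566 0.7132]  H_jac=[-0.5973 0.0000; 0.0000 -0.2576]  S=[0.3840 -0.0013; -0.0013 0.3373]  K=[-1.0639 -0.0473; -0.0899 -0.5450]  nu=[-0.0920, 2.7162]  x^+=[2.1804, -4.8744]  P^+=[0.2486 0.0119; 0.0119 0.6100]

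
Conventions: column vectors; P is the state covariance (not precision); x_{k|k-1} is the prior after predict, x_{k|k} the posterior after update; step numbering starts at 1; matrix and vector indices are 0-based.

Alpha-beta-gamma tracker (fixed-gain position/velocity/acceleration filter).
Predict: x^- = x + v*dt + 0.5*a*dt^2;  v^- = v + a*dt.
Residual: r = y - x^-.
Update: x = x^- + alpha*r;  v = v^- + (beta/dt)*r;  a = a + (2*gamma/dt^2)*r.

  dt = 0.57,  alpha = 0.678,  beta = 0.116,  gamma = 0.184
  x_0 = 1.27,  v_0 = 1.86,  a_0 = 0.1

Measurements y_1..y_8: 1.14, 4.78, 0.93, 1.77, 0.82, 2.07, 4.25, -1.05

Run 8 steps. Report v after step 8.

v_post = -0.5515

step 1: x_pred=2.3464  r=-1.2064  x^+=1.5285  v^+=1.6715  a^+=-1.2665
step 2: x_pred=2.2755  r=2.5045  x^+=3.9735  v^+=1.4593  a^+=1.5703
step 3: x_pred=5.0604  r=-4.1304  x^+=2.2600  v^+=1.5138  a^+=-3.1081
step 4: x_pred=2.6179  r=-0.8479  x^+=2.0430  v^+=-0.4304  a^+=-4.0685
step 5: x_pred=1.1368  r=-0.3168  x^+=0.9220  v^+=-2.8139  a^+=-4.4273
step 6: x_pred=-1.4011  r=3.4711  x^+=0.9523  v^+=-4.6311  a^+=-0.4957
step 7: x_pred=-1.7679  r=6.0179  x^+=2.3122  v^+=-3.6889  a^+=6.3206
step 8: x_pred=1.2363  r=-2.2863  x^+=-0.3138  v^+=-0.5515  a^+=3.7309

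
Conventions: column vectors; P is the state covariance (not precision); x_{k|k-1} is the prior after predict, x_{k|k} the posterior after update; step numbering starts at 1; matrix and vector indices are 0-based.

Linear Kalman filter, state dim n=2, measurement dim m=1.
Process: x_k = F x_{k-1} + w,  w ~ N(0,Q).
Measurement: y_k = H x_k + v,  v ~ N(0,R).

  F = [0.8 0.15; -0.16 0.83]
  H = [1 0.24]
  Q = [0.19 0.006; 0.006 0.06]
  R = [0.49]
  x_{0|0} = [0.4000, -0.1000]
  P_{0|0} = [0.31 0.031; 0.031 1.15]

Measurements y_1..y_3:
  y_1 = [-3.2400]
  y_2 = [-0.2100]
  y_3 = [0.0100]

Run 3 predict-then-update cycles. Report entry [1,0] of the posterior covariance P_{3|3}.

step 1: x^-=[0.3050, -0.1470]  P^-=[0.4217 0.1293; 0.1293 0.8519]  S=[1.0229]  K=[0.4426; 0.3263]  nu=[-3.5097]  x^+=[-1.2485, -1.2924]  P^+=[0.2213 -0.0184; -0.0184 0.7430]
step 2: x^-=[-1.1927, -0.8729]  P^-=[0.3439 0.0584; 0.0584 0.5824]  S=[0.8955]  K=[0.3997; 0.2213]  nu=[1.1922]  x^+=[-0.7161, -0.6091]  P^+=[0.2009 -0.0208; -0.0208 0.5386]
step 3: x^-=[-0.6643, -0.3909]  P^-=[0.3257 0.0340; 0.0340 0.4417]  S=[0.8574]  K=[0.3893; 0.1633]  nu=[0.7681]  x^+=[-0.3652, -0.2655]  P^+=[0.1957 -0.0205; -0.0205 0.4188]

P_post[1,0] = -0.0205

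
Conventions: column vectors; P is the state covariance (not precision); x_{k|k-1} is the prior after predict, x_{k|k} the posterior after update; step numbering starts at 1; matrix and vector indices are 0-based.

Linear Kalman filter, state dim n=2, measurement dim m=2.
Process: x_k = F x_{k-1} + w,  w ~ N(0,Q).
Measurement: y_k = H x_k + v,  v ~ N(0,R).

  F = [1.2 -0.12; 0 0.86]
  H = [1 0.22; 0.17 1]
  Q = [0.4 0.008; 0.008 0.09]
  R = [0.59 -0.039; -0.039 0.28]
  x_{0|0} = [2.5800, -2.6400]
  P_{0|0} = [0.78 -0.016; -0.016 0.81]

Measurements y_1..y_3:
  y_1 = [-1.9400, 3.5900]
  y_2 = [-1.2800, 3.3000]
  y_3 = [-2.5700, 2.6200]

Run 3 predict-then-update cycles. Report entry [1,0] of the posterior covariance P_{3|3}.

step 1: x^-=[3.4128, -2.2704]  P^-=[1.5395 -0.0921; -0.0921 0.6891]  S=[2.1223 0.2788; 0.2788 0.9823]  K=[0.7200 -0.0317; -0.0644 0.7039]  nu=[-4.8533, 5.2802]  x^+=[-0.2487, 1.7588]  P^+=[0.4510 -0.1136; -0.1136 0.2189]
step 2: x^-=[-0.5095, 1.5126]  P^-=[1.0854 -0.1318; -0.1318 0.2519]  S=[1.6295 0.0642; 0.0642 0.5184]  K=[0.6474 0.0215; -0.0646 0.4507]  nu=[-1.1033, 1.8740]  x^+=[-1.1835, 2.4284]  P^+=[0.4003 -0.0873; -0.0873 0.1435]
step 3: x^-=[-1.7116, 2.0885]  P^-=[1.0037 -0.0969; -0.0969 0.1962]  S=[1.5606 0.0743; 0.0743 0.4722]  K=[0.6268 0.0576; -0.0529 0.3888]  nu=[-1.3178, 0.8225]  x^+=[-2.4903, 2.4781]  P^+=[0.3837 -0.0736; -0.0736 0.1234]

P_post[1,0] = -0.0736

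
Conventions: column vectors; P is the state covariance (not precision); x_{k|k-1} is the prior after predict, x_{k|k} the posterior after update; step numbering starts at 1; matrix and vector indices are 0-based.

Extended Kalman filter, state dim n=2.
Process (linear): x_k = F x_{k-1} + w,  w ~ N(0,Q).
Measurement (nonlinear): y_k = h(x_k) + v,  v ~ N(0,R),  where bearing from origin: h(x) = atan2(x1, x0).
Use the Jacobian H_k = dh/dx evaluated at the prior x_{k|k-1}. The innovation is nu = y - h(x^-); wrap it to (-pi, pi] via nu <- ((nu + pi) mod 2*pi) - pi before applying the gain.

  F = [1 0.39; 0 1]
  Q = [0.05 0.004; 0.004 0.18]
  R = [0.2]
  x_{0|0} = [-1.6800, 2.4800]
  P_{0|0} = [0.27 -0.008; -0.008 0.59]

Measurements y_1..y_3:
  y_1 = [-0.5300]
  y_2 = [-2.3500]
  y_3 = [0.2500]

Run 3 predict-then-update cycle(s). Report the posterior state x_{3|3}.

step 1: x^-=[-0.7128, 2.4800]  P^-=[0.4035 0.2261; 0.2261 0.7700]  H_jac=[-0.3725 -0.1071]  S=[0.2828]  K=[-0.6169; -0.5892]  nu=[-2.3807]  x^+=[0.7559, 3.8827]  P^+=[0.2958 0.1233; 0.1233 0.6718]
step 2: x^-=[2.2702, 3.8827]  P^-=[0.5442 0.3893; 0.3893 0.8518]  H_jac=[-0.1919 0.1122]  S=[0.2140]  K=[-0.2839; 0.0975]  nu=[2.8915]  x^+=[1.4492, 4.1647]  P^+=[0.5269 0.3952; 0.3952 0.8498]
step 3: x^-=[3.0735, 4.1647]  P^-=[1.0145 0.7306; 0.7306 1.0298]  H_jac=[-0.1555 0.1147]  S=[0.2120]  K=[-0.3485; 0.0215]  nu=[-0.6850]  x^+=[3.3122, 4.1500]  P^+=[0.9887 0.7322; 0.7322 1.0297]

x_post = [3.3122, 4.1500]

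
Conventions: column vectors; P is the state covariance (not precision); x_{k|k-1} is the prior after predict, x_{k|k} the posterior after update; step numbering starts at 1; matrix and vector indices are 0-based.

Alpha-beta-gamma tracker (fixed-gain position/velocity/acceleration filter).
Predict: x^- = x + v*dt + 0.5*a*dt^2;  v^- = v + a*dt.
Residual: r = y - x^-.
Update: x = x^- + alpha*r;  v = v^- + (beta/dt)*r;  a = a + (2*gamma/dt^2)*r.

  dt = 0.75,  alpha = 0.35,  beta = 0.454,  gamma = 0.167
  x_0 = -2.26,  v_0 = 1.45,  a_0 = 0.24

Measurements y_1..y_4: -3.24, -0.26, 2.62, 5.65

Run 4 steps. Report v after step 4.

step 1: x_pred=-1.1050  r=-2.1350  x^+=-1.8523  v^+=0.3376  a^+=-1.0277
step 2: x_pred=-1.8881  r=1.6281  x^+=-1.3183  v^+=0.5524  a^+=-0.0610
step 3: x_pred=-0.9211  r=3.5411  x^+=0.3183  v^+=2.6502  a^+=2.0417
step 4: x_pred=2.8801  r=2.7699  x^+=3.8496  v^+=5.8581  a^+=3.6864

v_post = 5.8581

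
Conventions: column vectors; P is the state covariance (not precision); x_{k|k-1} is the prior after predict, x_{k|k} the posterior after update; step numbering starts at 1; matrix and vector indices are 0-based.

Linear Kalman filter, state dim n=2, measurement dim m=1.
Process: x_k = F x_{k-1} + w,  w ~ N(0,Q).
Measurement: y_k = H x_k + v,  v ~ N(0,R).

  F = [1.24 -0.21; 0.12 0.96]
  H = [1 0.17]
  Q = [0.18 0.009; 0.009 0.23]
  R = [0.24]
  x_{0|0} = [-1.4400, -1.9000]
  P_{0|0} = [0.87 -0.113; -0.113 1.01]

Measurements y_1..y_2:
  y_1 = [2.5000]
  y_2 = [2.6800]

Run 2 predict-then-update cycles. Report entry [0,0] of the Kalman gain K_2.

step 1: x^-=[-1.3866, -1.9968]  P^-=[1.6211 -0.1968; -0.1968 1.1473]  S=[1.8273]  K=[0.8688; -0.0010]  nu=[4.2261]  x^+=[2.2851, -2.0009]  P^+=[0.2417 -0.1953; -0.1953 1.1473]
step 2: x^-=[3.2537, -1.6467]  P^-=[0.7040 -0.4139; -0.4139 1.2458]  S=[0.8392]  K=[0.7550; -0.2408]  nu=[-0.2938]  x^+=[3.0319, -1.5759]  P^+=[0.2256 -0.2613; -0.2613 1.1972]

K[0,0] = 0.7550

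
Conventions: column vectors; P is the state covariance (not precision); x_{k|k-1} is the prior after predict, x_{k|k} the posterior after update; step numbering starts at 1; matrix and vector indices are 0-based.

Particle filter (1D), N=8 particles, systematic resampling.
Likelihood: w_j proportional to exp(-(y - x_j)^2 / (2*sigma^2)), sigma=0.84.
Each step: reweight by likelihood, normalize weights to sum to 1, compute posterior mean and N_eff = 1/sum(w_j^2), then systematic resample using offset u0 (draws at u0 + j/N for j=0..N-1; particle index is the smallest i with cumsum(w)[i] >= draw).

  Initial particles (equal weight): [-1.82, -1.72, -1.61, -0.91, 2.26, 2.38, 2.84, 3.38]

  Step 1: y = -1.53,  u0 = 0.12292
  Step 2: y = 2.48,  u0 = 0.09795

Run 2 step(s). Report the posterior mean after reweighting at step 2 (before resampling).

post_mean = -0.9425

step 1: w=[0.2564, 0.2653, 0.2710, 0.2073, 0.0000, 0.0000, 0.0000, 0.0000]  mean=-1.5479  Neff=3.9599  idx=[0, 0, 1, 1, 2, 2, 3, 3]
step 2: w=[0.0034, 0.0034, 0.0061, 0.0061, 0.0117, 0.0117, 0.4788, 0.4788]  mean=-0.9425  Neff=2.1794  idx=[6, 6, 6, 6, 7, 7, 7, 7]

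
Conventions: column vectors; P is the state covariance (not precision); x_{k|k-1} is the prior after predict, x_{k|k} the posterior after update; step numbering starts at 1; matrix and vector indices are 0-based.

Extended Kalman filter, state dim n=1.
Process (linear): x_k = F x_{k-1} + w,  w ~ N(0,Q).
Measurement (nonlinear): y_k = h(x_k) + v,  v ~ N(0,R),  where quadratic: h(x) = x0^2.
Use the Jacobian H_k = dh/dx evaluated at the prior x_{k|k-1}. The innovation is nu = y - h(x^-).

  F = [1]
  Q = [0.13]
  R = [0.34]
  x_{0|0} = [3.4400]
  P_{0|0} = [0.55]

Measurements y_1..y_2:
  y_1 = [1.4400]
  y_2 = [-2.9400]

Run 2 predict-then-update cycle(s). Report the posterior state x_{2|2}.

x_post = [0.4601]

step 1: x^-=[3.4400]  P^-=[0.6800]  H_jac=[6.8800]  S=[32.5274]  K=[0.1438]  nu=[-10.3936]  x^+=[1.9451]  P^+=[0.0071]
step 2: x^-=[1.9451]  P^-=[0.1371]  H_jac=[3.8902]  S=[2.4149]  K=[0.2209]  nu=[-6.7234]  x^+=[0.4601]  P^+=[0.0193]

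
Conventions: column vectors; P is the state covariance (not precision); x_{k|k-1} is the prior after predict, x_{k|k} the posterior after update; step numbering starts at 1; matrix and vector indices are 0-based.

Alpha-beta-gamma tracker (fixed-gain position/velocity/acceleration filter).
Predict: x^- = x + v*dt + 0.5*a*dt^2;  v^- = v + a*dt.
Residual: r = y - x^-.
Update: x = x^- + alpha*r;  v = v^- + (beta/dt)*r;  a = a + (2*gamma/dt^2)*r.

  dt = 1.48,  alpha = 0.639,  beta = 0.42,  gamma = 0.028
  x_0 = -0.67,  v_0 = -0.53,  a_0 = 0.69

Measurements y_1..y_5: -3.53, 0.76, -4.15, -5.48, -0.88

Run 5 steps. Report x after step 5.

x_post = -1.7710

step 1: x_pred=-0.6987  r=-2.8313  x^+=-2.5079  v^+=-0.3123  a^+=0.6176
step 2: x_pred=-2.2937  r=3.0537  x^+=-0.3424  v^+=1.4684  a^+=0.6957
step 3: x_pred=2.5927  r=-6.7427  x^+=-1.7159  v^+=0.5845  a^+=0.5233
step 4: x_pred=-0.2777  r=-5.2023  x^+=-3.6020  v^+=-0.1173  a^+=0.3903
step 5: x_pred=-3.3482  r=2.4682  x^+=-1.7710  v^+=1.1607  a^+=0.4534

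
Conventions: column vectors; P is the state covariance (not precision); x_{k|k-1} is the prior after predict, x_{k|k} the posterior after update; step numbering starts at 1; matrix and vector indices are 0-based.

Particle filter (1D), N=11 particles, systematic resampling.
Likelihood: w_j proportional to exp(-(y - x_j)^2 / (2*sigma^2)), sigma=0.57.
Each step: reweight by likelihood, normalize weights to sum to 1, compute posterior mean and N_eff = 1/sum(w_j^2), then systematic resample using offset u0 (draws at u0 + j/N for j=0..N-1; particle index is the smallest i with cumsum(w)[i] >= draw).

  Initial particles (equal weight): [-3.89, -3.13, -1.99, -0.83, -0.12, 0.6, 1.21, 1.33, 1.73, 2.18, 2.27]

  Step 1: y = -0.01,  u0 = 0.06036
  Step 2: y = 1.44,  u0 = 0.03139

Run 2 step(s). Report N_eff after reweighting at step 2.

step 1: w=[0.0000, 0.0000, 0.0012, 0.1710, 0.4724, 0.2714, 0.0487, 0.0304, 0.0046, 0.0003, 0.0002]  mean=0.0702  Neff=3.0364  idx=[3, 3, 4, 4, 4, 4, 4, 5, 5, 5, 7]
step 2: w=[0.0002, 0.0002, 0.0112, 0.0112, 0.0112, 0.0112, 0.0112, 0.1598, 0.1598, 0.1598, 0.4645]  mean=0.8983  Neff=3.4138  idx=[4, 7, 7, 8, 9, 9, 10, 10, 10, 10, 10]

N_eff = 3.4138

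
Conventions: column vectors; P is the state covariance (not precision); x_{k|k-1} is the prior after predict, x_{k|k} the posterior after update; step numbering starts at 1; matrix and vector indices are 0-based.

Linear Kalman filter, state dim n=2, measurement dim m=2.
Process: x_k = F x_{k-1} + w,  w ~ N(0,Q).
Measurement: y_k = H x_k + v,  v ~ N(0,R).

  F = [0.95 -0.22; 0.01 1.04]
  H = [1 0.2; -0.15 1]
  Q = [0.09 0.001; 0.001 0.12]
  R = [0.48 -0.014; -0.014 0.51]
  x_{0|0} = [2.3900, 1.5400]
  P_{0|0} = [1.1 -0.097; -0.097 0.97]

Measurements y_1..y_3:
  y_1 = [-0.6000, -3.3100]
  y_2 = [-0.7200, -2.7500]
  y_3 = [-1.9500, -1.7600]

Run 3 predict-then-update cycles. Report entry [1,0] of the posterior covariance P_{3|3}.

P_post[1,0] = -0.0388

step 1: x^-=[1.9317, 1.6255]  P^-=[1.1702 -0.3061; -0.3061 1.1672]  S=[1.5745 -0.2530; -0.2530 1.7954]  K=[0.6766 -0.1729; 0.0639 0.6847]  nu=[-2.8568, -4.6457]  x^+=[0.8022, -1.7380]  P^+=[0.3366 -0.0472; -0.0472 0.3412]
step 2: x^-=[1.1444, -1.7995]  P^-=[0.4300 -0.1204; -0.1204 0.4881]  S=[0.8814 -0.0976; -0.0976 1.0439]  K=[0.4456 -0.1354; 0.0282 0.4875]  nu=[-1.5045, -0.7789]  x^+=[0.5795, -2.2216]  P^+=[0.2241 -0.0417; -0.0417 0.2420]
step 3: x^-=[1.0393, -2.3047]  P^-=[0.3214 -0.0933; -0.0933 0.3809]  S=[0.7793 -0.0766; -0.0766 0.9261]  K=[0.3765 -0.1217; 0.0200 0.4280]  nu=[-2.5284, 0.7006]  x^+=[0.0021, -2.0555]  P^+=[0.1902 -0.0388; -0.0388 0.2122]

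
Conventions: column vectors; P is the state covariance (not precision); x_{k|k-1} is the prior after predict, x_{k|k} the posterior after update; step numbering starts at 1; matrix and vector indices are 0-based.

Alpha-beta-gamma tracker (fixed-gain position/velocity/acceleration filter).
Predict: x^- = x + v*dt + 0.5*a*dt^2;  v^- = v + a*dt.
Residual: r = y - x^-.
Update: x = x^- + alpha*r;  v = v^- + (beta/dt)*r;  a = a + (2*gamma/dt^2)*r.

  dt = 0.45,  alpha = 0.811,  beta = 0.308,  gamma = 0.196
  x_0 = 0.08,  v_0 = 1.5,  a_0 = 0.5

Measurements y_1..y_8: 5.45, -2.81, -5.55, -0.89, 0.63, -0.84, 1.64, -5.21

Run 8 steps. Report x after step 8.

x_post = -3.0125

step 1: x_pred=0.8056  r=4.6444  x^+=4.5722  v^+=4.9038  a^+=9.4906
step 2: x_pred=7.7399  r=-10.5499  x^+=-0.8161  v^+=1.9538  a^+=-10.9318
step 3: x_pred=-1.0437  r=-4.5063  x^+=-4.6983  v^+=-6.0498  a^+=-19.6551
step 4: x_pred=-9.4108  r=8.5208  x^+=-2.5004  v^+=-9.0626  a^+=-3.1605
step 5: x_pred=-6.8986  r=7.5286  x^+=-0.7929  v^+=-5.3319  a^+=11.4134
step 6: x_pred=-2.0367  r=1.1967  x^+=-1.0662  v^+=0.6232  a^+=13.7299
step 7: x_pred=0.6044  r=1.0356  x^+=1.4443  v^+=7.5104  a^+=15.7346
step 8: x_pred=6.4171  r=-11.6271  x^+=-3.0125  v^+=6.6329  a^+=-6.7732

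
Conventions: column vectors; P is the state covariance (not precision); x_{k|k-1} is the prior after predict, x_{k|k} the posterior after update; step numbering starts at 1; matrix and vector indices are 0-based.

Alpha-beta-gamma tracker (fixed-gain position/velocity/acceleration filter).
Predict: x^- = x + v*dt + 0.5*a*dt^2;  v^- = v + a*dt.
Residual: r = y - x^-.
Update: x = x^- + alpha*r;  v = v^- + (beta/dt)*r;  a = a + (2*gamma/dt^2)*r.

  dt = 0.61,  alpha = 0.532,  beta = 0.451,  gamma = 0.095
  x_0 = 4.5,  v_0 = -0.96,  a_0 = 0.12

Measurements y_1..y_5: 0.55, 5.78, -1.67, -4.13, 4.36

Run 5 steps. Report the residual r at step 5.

step 1: x_pred=3.9367  r=-3.3867  x^+=2.1350  v^+=-3.3908  a^+=-1.6093
step 2: x_pred=-0.2328  r=6.0128  x^+=2.9660  v^+=0.0731  a^+=1.4609
step 3: x_pred=3.2824  r=-4.9524  x^+=0.6477  v^+=-2.6973  a^+=-1.0679
step 4: x_pred=-1.1963  r=-2.9337  x^+=-2.7570  v^+=-5.5177  a^+=-2.5659
step 5: x_pred=-6.6002  r=10.9602  x^+=-0.7694  v^+=1.0205  a^+=3.0306

resid = 10.9602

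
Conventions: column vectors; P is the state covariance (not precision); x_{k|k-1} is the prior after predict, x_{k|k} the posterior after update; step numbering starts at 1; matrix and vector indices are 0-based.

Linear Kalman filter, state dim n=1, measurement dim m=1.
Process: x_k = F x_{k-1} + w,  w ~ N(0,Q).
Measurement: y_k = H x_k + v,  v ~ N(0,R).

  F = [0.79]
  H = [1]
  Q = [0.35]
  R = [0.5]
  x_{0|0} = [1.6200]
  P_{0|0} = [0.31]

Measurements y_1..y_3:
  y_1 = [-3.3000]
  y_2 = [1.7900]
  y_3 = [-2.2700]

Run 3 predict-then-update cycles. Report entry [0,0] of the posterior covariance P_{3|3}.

step 1: x^-=[1.2798]  P^-=[0.5435]  S=[1.0435]  K=[0.5208]  nu=[-4.5798]  x^+=[-1.1055]  P^+=[0.2604]
step 2: x^-=[-0.8733]  P^-=[0.5125]  S=[1.0125]  K=[0.5062]  nu=[2.6633]  x^+=[0.4748]  P^+=[0.2531]
step 3: x^-=[0.3751]  P^-=[0.5080]  S=[1.0080]  K=[0.5039]  nu=[-2.6451]  x^+=[-0.9579]  P^+=[0.2520]

P_post[0,0] = 0.2520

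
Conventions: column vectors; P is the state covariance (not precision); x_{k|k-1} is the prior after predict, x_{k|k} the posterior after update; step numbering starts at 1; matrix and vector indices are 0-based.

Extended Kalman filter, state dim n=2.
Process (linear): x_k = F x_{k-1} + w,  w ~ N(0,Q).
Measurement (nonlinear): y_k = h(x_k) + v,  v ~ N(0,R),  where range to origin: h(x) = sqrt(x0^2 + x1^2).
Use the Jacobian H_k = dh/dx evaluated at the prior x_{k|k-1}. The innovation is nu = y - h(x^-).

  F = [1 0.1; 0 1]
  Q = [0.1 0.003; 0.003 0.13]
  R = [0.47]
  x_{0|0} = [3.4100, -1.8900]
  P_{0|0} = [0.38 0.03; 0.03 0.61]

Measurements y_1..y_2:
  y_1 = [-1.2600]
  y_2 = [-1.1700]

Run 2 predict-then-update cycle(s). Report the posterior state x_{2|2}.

x_post = [0.0508, -0.5009]

step 1: x^-=[3.2210, -1.8900]  P^-=[0.4921 0.0940; 0.0940 0.7400]  H_jac=[0.8625 -0.5061]  S=[0.9435]  K=[0.3994; -0.3110]  nu=[-4.9946]  x^+=[1.2261, -0.3367]  P^+=[0.3416 0.2112; 0.2112 0.6487]
step 2: x^-=[1.1924, -0.3367]  P^-=[0.4903 0.2791; 0.2791 0.7787]  H_jac=[0.9624 -0.2718]  S=[0.8356]  K=[0.4739; 0.0681]  nu=[-2.4091]  x^+=[0.0508, -0.5009]  P^+=[0.3026 0.2521; 0.2521 0.7749]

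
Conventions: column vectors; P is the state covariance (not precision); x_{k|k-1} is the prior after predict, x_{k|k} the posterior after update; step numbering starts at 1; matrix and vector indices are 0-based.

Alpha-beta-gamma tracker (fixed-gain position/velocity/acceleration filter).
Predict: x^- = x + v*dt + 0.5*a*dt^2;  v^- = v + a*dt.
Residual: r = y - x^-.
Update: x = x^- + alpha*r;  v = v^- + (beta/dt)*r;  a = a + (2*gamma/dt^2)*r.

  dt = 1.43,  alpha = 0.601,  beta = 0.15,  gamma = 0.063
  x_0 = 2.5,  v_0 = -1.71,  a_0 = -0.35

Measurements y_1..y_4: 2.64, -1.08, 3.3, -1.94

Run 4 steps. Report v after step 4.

v_post = -1.0818

step 1: x_pred=-0.3032  r=2.9432  x^+=1.4657  v^+=-1.9018  a^+=-0.1687
step 2: x_pred=-1.4263  r=0.3463  x^+=-1.2182  v^+=-2.1066  a^+=-0.1473
step 3: x_pred=-4.3813  r=7.6813  x^+=0.2352  v^+=-1.5116  a^+=0.3260
step 4: x_pred=-1.5931  r=-0.3469  x^+=-1.8016  v^+=-1.0818  a^+=0.3046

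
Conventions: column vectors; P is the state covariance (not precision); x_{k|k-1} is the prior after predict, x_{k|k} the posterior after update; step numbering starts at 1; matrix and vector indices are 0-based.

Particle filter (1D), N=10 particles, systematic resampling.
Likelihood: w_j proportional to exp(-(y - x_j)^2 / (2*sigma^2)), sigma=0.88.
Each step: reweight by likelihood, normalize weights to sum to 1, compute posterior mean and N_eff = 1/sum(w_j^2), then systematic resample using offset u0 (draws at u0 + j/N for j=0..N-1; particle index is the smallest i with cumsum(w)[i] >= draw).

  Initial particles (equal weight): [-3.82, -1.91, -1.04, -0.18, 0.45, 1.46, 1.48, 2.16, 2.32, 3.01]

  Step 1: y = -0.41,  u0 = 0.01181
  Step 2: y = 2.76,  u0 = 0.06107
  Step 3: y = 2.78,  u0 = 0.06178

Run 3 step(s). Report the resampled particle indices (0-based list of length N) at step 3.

step 1: w=[0.0002, 0.0829, 0.2742, 0.3425, 0.2198, 0.0371, 0.0353, 0.0050, 0.0029, 0.0002]  mean=-0.2827  Neff=3.9948  idx=[1, 2, 2, 2, 3, 3, 3, 4, 4, 4]
step 2: w=[0.0000, 0.0008, 0.0008, 0.0008, 0.0351, 0.0351, 0.0351, 0.2974, 0.2974, 0.2974]  mean=0.3798  Neff=3.7179  idx=[5, 7, 7, 7, 8, 8, 8, 9, 9, 9]
step 3: w=[0.0128, 0.1097, 0.1097, 0.1097, 0.1097, 0.1097, 0.1097, 0.1097, 0.1097, 0.1097]  mean=0.4420  Neff=9.2202  idx=[1, 2, 3, 4, 5, 6, 6, 7, 8, 9]

resampled_idx = [1, 2, 3, 4, 5, 6, 6, 7, 8, 9]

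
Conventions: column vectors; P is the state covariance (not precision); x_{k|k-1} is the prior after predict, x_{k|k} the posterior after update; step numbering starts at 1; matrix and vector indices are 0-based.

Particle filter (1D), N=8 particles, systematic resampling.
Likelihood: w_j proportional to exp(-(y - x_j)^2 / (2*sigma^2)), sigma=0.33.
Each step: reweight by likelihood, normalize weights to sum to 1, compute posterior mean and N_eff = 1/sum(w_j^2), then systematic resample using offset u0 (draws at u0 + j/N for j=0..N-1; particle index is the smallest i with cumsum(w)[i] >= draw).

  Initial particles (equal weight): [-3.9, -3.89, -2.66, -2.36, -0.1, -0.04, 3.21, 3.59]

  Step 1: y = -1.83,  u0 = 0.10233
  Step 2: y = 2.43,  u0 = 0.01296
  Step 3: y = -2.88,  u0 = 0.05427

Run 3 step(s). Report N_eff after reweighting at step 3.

step 1: w=[0.0000, 0.0000, 0.1332, 0.8668, 0.0000, 0.0000, 0.0000, 0.0000]  mean=-2.3999  Neff=1.3002  idx=[2, 3, 3, 3, 3, 3, 3, 3]
step 2: w=[0.0000, 0.1429, 0.1429, 0.1429, 0.1429, 0.1429, 0.1429, 0.1429]  mean=-2.3600  Neff=7.0000  idx=[1, 1, 2, 3, 4, 5, 6, 7]
step 3: w=[0.1250, 0.1250, 0.1250, 0.1250, 0.1250, 0.1250, 0.1250, 0.1250]  mean=-2.3600  Neff=8.0000  idx=[0, 1, 2, 3, 4, 5, 6, 7]

N_eff = 8.0000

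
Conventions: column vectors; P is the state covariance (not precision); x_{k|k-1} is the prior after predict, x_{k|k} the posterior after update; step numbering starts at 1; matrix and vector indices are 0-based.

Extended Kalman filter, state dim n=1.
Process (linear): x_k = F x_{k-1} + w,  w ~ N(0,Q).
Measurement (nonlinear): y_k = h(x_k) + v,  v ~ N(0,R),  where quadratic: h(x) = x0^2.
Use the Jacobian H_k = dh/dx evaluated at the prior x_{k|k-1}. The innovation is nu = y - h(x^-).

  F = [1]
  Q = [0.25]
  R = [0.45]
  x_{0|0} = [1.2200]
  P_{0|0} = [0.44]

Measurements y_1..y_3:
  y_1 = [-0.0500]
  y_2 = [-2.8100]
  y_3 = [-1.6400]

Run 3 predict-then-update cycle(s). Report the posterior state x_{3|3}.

step 1: x^-=[1.2200]  P^-=[0.6900]  H_jac=[2.4400]  S=[4.5580]  K=[0.3694]  nu=[-1.5384]  x^+=[0.6518]  P^+=[0.0681]
step 2: x^-=[0.6518]  P^-=[0.3181]  H_jac=[1.3035]  S=[0.9905]  K=[0.4186]  nu=[-3.2348]  x^+=[-0.7025]  P^+=[0.1445]
step 3: x^-=[-0.7025]  P^-=[0.3945]  H_jac=[-1.4049]  S=[1.2287]  K=[-0.4511]  nu=[-2.1334]  x^+=[0.2600]  P^+=[0.1445]

x_post = [0.2600]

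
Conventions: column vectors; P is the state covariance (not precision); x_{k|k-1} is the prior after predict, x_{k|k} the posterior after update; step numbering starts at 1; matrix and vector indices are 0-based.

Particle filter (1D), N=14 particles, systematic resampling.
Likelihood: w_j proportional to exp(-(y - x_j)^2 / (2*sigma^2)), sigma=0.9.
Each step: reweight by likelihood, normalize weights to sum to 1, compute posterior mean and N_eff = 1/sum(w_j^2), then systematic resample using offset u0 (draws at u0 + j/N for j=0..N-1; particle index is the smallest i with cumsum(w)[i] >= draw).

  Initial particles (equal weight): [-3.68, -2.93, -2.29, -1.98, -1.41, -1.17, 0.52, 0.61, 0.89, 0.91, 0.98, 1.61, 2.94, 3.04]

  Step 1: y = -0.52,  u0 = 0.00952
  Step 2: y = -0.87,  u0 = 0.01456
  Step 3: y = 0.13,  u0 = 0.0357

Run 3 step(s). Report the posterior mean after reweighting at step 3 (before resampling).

post_mean = -0.3747

step 1: w=[0.0006, 0.0075, 0.0393, 0.0729, 0.1666, 0.2093, 0.1393, 0.1235, 0.0796, 0.0769, 0.0677, 0.0165, 0.0002, 0.0001]  mean=-0.3558  Neff=7.6779  idx=[2, 3, 4, 4, 5, 5, 5, 6, 6, 7, 7, 8, 9, 10]
step 2: w=[0.0424, 0.0688, 0.1229, 0.1229, 0.1391, 0.1391, 0.1391, 0.0446, 0.0446, 0.0381, 0.0381, 0.0217, 0.0208, 0.0178]  mean=-0.9195  Neff=9.7179  idx=[0, 1, 2, 2, 3, 4, 4, 5, 5, 6, 6, 7, 9, 11]
step 3: w=[0.0050, 0.0119, 0.0430, 0.0430, 0.0430, 0.0655, 0.0655, 0.0655, 0.0655, 0.0655, 0.0655, 0.1693, 0.1613, 0.1302]  mean=-0.3747  Neff=9.6963  idx=[2, 4, 5, 6, 7, 8, 9, 10, 11, 11, 12, 12, 13, 13]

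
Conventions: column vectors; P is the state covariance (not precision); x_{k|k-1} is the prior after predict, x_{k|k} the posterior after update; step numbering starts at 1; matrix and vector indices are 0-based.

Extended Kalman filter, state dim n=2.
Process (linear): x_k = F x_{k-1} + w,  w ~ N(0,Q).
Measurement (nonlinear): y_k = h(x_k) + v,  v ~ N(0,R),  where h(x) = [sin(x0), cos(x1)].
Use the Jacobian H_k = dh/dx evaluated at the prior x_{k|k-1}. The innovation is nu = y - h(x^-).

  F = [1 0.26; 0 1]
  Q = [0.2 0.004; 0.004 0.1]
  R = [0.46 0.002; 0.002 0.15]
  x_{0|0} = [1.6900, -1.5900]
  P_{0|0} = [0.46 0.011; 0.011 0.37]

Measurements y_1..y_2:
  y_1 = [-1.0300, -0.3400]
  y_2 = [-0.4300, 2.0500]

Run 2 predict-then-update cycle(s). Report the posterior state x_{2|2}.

step 1: x^-=[1.2766, -1.5900]  P^-=[0.6907 0.1112; 0.1112 0.4700]  H_jac=[0.2900 0.0000; 0.0000 0.9998]  S=[0.5181 0.0342; 0.0342 0.6198]  K=[0.3761 0.1586; 0.0122 0.7575]  nu=[-1.9870, -0.3208]  x^+=[0.4784, -1.8572]  P^+=[0.5978 0.0245; 0.0245 0.1137]
step 2: x^-=[-0.0045, -1.8572]  P^-=[0.8182 0.0581; 0.0581 0.2137]  H_jac=[1.0000 0.0000; 0.0000 0.9593]  S=[1.2782 0.0577; 0.0577 0.3466]  K=[0.6377 0.0546; 0.0189 0.5882]  nu=[-0.4255, 2.3325]  x^+=[-0.1485, -0.4933]  P^+=[0.2934 0.0099; 0.0099 0.0920]

x_post = [-0.1485, -0.4933]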